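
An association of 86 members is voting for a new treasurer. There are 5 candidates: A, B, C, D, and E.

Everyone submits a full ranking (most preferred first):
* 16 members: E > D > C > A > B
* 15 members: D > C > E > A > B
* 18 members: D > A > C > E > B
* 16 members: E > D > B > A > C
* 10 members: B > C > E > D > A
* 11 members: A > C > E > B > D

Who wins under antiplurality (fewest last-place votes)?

E

Last-place votes: A 10, B 49, C 16, D 11, E 0.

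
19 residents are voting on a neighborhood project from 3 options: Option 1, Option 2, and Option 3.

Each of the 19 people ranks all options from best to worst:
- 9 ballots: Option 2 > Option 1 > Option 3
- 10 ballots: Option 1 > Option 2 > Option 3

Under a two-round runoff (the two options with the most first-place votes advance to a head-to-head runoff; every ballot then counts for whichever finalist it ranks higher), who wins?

Round 1 first-place votes: Option 1 10, Option 2 9, Option 3 0. Option 1 and Option 2 advance.
Runoff: Option 1 is ranked above Option 2 on 10 ballots, Option 2 above Option 1 on 9.

Option 1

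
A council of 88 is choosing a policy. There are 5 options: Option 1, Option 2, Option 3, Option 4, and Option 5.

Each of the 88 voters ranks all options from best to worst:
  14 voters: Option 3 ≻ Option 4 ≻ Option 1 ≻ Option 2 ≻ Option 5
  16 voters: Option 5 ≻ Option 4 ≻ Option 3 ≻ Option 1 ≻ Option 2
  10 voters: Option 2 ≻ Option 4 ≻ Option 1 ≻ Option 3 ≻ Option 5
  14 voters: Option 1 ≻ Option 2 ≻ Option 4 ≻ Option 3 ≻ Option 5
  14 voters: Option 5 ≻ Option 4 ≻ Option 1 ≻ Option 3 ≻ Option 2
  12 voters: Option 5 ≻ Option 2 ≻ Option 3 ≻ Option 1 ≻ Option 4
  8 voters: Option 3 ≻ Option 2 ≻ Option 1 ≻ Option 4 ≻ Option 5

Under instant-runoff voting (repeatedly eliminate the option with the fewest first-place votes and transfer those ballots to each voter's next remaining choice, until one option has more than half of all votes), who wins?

Round 1: Option 1 14, Option 2 10, Option 3 22, Option 4 0, Option 5 42. Option 4 eliminated.
Round 2: Option 1 14, Option 2 10, Option 3 22, Option 5 42. Option 2 eliminated.
Round 3: Option 1 24, Option 3 22, Option 5 42. Option 3 eliminated.
Round 4: Option 1 46, Option 5 42. Option 1 has a majority (≥45).

Option 1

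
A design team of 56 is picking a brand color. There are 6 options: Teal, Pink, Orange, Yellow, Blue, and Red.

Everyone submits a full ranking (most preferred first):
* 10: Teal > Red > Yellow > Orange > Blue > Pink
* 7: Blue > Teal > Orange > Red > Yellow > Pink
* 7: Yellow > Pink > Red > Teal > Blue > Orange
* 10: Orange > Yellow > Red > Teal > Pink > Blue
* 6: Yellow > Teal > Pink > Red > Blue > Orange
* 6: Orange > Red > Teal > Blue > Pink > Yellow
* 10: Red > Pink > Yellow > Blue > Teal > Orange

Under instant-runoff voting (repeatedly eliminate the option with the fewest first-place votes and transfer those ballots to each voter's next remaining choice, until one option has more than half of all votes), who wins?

Yellow

Round 1: Teal 10, Pink 0, Orange 16, Yellow 13, Blue 7, Red 10. Pink eliminated.
Round 2: Teal 10, Orange 16, Yellow 13, Blue 7, Red 10. Blue eliminated.
Round 3: Teal 17, Orange 16, Yellow 13, Red 10. Red eliminated.
Round 4: Teal 17, Orange 16, Yellow 23. Orange eliminated.
Round 5: Teal 23, Yellow 33. Yellow has a majority (≥29).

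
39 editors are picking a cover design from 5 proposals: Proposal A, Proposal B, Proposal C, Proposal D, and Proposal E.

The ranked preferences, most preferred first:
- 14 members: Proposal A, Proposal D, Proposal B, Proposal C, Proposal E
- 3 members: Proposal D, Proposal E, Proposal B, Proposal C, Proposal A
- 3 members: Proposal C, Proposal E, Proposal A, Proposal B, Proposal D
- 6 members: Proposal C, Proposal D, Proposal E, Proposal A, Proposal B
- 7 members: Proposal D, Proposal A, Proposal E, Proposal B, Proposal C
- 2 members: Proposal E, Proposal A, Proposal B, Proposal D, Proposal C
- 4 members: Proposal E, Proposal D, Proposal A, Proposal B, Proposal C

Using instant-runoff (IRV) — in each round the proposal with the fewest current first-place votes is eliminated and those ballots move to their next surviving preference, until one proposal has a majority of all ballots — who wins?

Proposal D

Round 1: Proposal A 14, Proposal B 0, Proposal C 9, Proposal D 10, Proposal E 6. Proposal B eliminated.
Round 2: Proposal A 14, Proposal C 9, Proposal D 10, Proposal E 6. Proposal E eliminated.
Round 3: Proposal A 16, Proposal C 9, Proposal D 14. Proposal C eliminated.
Round 4: Proposal A 19, Proposal D 20. Proposal D has a majority (≥20).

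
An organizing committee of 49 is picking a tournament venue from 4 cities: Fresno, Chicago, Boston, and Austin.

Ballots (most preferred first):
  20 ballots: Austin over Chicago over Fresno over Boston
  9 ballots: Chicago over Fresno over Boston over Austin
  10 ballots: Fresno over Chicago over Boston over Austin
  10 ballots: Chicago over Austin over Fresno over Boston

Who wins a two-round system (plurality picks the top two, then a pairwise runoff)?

Round 1 first-place votes: Fresno 10, Chicago 19, Boston 0, Austin 20. Austin and Chicago advance.
Runoff: Austin is ranked above Chicago on 20 ballots, Chicago above Austin on 29.

Chicago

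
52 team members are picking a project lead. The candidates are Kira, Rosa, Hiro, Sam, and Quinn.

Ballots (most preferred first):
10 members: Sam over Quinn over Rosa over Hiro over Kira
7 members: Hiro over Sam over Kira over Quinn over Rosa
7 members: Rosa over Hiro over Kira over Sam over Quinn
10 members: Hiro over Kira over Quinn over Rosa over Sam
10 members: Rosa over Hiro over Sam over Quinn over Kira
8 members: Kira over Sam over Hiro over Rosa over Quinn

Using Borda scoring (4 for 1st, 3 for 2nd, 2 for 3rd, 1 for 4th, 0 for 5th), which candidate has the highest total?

Kira: 10×0 + 7×2 + 7×2 + 10×3 + 10×0 + 8×4 = 90
Rosa: 10×2 + 7×0 + 7×4 + 10×1 + 10×4 + 8×1 = 106
Hiro: 10×1 + 7×4 + 7×3 + 10×4 + 10×3 + 8×2 = 145
Sam: 10×4 + 7×3 + 7×1 + 10×0 + 10×2 + 8×3 = 112
Quinn: 10×3 + 7×1 + 7×0 + 10×2 + 10×1 + 8×0 = 67

Hiro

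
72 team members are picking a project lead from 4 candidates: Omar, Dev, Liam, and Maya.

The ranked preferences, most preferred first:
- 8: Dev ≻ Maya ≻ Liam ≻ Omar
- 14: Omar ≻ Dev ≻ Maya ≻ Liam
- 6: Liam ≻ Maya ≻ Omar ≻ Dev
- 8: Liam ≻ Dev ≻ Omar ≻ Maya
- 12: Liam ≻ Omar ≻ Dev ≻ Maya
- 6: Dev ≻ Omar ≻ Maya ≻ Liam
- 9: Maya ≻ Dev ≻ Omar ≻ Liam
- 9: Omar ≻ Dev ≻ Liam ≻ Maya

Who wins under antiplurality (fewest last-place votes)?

Last-place votes: Omar 8, Dev 6, Liam 29, Maya 29.

Dev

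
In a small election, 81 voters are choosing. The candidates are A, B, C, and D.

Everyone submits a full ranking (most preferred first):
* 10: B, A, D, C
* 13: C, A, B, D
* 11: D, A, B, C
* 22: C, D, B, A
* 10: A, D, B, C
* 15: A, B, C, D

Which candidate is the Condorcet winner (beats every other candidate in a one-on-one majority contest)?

A

A vs B: 49–32
A vs C: 46–35
A vs D: 48–33
A beats every other candidate.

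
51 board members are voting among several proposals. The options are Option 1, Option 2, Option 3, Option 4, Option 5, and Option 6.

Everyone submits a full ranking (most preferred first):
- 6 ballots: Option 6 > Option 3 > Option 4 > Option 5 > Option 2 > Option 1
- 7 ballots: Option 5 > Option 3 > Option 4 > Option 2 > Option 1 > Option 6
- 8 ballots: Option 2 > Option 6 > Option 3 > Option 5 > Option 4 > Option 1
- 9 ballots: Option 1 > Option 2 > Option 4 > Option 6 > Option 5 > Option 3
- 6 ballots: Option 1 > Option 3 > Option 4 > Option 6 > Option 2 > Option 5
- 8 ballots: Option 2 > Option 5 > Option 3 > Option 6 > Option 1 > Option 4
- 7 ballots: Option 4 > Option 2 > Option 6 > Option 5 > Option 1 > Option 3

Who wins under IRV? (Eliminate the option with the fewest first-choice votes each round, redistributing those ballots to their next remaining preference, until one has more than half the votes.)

Round 1: Option 1 15, Option 2 16, Option 3 0, Option 4 7, Option 5 7, Option 6 6. Option 3 eliminated.
Round 2: Option 1 15, Option 2 16, Option 4 7, Option 5 7, Option 6 6. Option 6 eliminated.
Round 3: Option 1 15, Option 2 16, Option 4 13, Option 5 7. Option 5 eliminated.
Round 4: Option 1 15, Option 2 16, Option 4 20. Option 1 eliminated.
Round 5: Option 2 25, Option 4 26. Option 4 has a majority (≥26).

Option 4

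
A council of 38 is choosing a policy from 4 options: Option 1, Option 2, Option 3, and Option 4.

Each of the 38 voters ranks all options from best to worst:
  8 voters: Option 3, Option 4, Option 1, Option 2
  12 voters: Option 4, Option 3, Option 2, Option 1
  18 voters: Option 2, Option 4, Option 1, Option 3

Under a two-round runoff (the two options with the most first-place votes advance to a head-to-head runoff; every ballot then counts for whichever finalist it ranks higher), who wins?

Option 4

Round 1 first-place votes: Option 1 0, Option 2 18, Option 3 8, Option 4 12. Option 2 and Option 4 advance.
Runoff: Option 2 is ranked above Option 4 on 18 ballots, Option 4 above Option 2 on 20.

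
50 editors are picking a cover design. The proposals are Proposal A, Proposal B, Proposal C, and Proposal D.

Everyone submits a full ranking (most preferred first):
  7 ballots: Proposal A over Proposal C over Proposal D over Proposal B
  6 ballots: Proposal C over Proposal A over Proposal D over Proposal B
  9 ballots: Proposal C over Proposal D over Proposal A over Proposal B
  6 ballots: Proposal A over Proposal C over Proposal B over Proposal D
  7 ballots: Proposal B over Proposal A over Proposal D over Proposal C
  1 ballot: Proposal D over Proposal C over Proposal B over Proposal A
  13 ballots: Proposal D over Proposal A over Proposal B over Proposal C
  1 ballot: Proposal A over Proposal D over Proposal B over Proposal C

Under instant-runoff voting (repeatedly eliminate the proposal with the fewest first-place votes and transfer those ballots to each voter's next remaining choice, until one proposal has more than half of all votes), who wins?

Round 1: Proposal A 14, Proposal B 7, Proposal C 15, Proposal D 14. Proposal B eliminated.
Round 2: Proposal A 21, Proposal C 15, Proposal D 14. Proposal D eliminated.
Round 3: Proposal A 34, Proposal C 16. Proposal A has a majority (≥26).

Proposal A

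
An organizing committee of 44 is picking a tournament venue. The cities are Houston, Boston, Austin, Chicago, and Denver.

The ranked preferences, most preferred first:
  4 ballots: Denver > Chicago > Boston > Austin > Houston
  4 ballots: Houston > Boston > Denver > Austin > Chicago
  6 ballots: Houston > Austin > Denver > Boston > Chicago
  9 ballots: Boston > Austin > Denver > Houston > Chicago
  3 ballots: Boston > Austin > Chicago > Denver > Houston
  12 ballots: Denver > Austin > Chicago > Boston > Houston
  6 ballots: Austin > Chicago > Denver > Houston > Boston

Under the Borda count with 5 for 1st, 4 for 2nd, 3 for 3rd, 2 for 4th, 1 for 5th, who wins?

Austin

Houston: 4×1 + 4×5 + 6×5 + 9×2 + 3×1 + 12×1 + 6×2 = 99
Boston: 4×3 + 4×4 + 6×2 + 9×5 + 3×5 + 12×2 + 6×1 = 130
Austin: 4×2 + 4×2 + 6×4 + 9×4 + 3×4 + 12×4 + 6×5 = 166
Chicago: 4×4 + 4×1 + 6×1 + 9×1 + 3×3 + 12×3 + 6×4 = 104
Denver: 4×5 + 4×3 + 6×3 + 9×3 + 3×2 + 12×5 + 6×3 = 161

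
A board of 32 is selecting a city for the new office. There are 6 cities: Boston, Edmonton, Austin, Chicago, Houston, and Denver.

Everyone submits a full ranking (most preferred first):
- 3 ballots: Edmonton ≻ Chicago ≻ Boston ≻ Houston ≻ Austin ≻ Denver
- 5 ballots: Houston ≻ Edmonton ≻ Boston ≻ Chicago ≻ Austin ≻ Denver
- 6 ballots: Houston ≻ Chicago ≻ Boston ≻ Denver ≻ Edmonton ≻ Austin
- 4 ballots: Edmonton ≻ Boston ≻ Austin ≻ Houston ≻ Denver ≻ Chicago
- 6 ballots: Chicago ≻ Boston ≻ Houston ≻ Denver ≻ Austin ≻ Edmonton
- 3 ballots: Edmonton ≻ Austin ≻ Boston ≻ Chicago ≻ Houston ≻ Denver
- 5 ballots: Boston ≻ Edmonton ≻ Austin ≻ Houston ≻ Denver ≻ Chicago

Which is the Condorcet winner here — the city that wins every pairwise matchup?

Boston

Boston vs Edmonton: 17–15
Boston vs Austin: 29–3
Boston vs Chicago: 17–15
Boston vs Houston: 21–11
Boston vs Denver: 32–0
Boston beats every other city.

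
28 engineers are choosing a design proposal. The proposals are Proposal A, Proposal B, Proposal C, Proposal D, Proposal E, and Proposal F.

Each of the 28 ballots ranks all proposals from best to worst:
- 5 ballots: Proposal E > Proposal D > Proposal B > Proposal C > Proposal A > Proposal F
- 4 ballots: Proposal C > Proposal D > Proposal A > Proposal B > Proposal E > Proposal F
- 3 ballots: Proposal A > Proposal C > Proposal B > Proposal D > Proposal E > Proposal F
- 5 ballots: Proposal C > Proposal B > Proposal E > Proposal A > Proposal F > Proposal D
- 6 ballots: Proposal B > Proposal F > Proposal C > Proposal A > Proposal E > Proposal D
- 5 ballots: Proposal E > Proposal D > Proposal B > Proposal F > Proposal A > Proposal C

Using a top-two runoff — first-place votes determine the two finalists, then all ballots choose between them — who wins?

Round 1 first-place votes: Proposal A 3, Proposal B 6, Proposal C 9, Proposal D 0, Proposal E 10, Proposal F 0. Proposal E and Proposal C advance.
Runoff: Proposal E is ranked above Proposal C on 10 ballots, Proposal C above Proposal E on 18.

Proposal C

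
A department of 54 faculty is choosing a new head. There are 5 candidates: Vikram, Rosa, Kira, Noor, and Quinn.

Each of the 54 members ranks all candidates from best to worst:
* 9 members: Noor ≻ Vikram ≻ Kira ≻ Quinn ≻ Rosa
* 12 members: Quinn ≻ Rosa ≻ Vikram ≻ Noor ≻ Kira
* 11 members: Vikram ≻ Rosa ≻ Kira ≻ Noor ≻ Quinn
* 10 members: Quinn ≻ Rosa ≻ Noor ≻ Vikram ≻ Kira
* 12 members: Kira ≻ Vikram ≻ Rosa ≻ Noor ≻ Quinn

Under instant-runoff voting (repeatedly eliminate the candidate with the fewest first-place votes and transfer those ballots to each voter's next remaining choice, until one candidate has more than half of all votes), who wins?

Round 1: Vikram 11, Rosa 0, Kira 12, Noor 9, Quinn 22. Rosa eliminated.
Round 2: Vikram 11, Kira 12, Noor 9, Quinn 22. Noor eliminated.
Round 3: Vikram 20, Kira 12, Quinn 22. Kira eliminated.
Round 4: Vikram 32, Quinn 22. Vikram has a majority (≥28).

Vikram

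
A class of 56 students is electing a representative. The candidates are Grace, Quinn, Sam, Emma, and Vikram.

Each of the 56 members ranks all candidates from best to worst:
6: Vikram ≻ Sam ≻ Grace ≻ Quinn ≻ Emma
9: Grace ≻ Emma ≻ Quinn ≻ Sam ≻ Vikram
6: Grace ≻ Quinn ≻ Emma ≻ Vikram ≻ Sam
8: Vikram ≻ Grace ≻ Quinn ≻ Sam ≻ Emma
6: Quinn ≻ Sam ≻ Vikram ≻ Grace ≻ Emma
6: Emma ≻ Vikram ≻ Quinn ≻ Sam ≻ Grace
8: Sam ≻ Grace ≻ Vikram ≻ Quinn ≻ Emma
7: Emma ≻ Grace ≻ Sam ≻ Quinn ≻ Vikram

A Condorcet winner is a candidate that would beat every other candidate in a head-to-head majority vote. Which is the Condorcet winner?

Grace vs Quinn: 44–12
Grace vs Sam: 30–26
Grace vs Emma: 43–13
Grace vs Vikram: 30–26
Grace beats every other candidate.

Grace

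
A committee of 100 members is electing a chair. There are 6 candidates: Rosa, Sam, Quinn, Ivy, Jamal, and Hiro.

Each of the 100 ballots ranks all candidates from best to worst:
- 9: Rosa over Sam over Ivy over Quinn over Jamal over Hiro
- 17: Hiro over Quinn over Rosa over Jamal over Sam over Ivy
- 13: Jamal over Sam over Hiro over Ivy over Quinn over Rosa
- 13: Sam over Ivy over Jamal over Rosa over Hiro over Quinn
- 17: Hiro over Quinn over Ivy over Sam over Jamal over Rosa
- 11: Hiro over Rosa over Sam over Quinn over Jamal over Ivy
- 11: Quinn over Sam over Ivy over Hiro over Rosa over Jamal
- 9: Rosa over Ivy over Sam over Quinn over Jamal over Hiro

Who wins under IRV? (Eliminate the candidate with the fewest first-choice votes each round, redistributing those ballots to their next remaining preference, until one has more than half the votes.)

Sam

Round 1: Rosa 18, Sam 13, Quinn 11, Ivy 0, Jamal 13, Hiro 45. Ivy eliminated.
Round 2: Rosa 18, Sam 13, Quinn 11, Jamal 13, Hiro 45. Quinn eliminated.
Round 3: Rosa 18, Sam 24, Jamal 13, Hiro 45. Jamal eliminated.
Round 4: Rosa 18, Sam 37, Hiro 45. Rosa eliminated.
Round 5: Sam 55, Hiro 45. Sam has a majority (≥51).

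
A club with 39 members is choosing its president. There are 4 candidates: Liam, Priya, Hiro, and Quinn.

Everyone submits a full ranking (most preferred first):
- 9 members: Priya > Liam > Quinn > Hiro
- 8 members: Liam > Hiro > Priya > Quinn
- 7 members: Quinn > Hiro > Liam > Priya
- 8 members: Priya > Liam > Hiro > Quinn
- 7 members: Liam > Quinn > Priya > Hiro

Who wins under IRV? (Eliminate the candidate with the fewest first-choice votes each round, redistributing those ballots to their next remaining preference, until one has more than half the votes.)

Round 1: Liam 15, Priya 17, Hiro 0, Quinn 7. Hiro eliminated.
Round 2: Liam 15, Priya 17, Quinn 7. Quinn eliminated.
Round 3: Liam 22, Priya 17. Liam has a majority (≥20).

Liam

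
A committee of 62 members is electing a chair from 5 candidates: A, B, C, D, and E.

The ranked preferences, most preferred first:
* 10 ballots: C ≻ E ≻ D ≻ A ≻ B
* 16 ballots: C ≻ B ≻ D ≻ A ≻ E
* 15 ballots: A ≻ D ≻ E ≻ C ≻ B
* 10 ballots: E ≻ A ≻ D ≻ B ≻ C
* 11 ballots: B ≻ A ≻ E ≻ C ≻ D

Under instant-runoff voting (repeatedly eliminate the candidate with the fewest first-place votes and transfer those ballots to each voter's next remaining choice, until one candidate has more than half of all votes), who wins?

Round 1: A 15, B 11, C 26, D 0, E 10. D eliminated.
Round 2: A 15, B 11, C 26, E 10. E eliminated.
Round 3: A 25, B 11, C 26. B eliminated.
Round 4: A 36, C 26. A has a majority (≥32).

A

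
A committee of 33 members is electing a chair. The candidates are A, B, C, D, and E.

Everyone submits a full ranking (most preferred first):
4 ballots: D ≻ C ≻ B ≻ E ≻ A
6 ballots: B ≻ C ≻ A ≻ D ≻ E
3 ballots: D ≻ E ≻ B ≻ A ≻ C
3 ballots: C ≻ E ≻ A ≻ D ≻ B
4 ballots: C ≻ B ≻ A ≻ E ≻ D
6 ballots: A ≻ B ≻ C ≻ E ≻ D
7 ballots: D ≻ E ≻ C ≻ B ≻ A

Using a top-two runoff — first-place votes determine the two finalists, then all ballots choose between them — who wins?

Round 1 first-place votes: A 6, B 6, C 7, D 14, E 0. D and C advance.
Runoff: D is ranked above C on 14 ballots, C above D on 19.

C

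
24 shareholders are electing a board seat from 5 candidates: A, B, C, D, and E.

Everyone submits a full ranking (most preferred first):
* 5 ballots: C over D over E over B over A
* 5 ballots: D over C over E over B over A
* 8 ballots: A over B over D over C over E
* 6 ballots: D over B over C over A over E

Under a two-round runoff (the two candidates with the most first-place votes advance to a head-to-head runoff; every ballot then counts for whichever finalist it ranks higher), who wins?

Round 1 first-place votes: A 8, B 0, C 5, D 11, E 0. D and A advance.
Runoff: D is ranked above A on 16 ballots, A above D on 8.

D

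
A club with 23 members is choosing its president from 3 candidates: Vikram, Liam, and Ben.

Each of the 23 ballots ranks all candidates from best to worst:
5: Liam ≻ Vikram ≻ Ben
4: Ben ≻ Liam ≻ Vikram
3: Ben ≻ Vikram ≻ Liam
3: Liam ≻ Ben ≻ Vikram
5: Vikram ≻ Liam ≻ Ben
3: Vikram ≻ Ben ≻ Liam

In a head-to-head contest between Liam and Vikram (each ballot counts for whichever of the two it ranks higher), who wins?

Liam is ranked above Vikram on 12 ballots; Vikram above Liam on 11.

Liam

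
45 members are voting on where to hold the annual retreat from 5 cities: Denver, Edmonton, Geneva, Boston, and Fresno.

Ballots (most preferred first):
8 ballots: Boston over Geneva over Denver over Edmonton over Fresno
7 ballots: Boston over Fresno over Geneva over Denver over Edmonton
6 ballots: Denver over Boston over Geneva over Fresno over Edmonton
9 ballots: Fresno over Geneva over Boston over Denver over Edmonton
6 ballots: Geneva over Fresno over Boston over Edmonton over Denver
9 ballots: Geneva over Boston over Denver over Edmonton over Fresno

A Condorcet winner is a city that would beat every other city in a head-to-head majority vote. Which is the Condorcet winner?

Geneva

Geneva vs Denver: 39–6
Geneva vs Edmonton: 45–0
Geneva vs Boston: 24–21
Geneva vs Fresno: 29–16
Geneva beats every other city.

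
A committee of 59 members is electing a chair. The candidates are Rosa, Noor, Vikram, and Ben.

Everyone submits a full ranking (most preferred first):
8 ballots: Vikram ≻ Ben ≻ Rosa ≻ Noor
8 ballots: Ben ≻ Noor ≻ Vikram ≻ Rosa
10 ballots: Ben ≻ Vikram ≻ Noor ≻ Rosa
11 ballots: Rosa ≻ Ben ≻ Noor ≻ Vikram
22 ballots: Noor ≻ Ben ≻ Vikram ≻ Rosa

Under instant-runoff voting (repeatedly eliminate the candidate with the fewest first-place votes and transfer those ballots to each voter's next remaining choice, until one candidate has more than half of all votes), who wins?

Ben

Round 1: Rosa 11, Noor 22, Vikram 8, Ben 18. Vikram eliminated.
Round 2: Rosa 11, Noor 22, Ben 26. Rosa eliminated.
Round 3: Noor 22, Ben 37. Ben has a majority (≥30).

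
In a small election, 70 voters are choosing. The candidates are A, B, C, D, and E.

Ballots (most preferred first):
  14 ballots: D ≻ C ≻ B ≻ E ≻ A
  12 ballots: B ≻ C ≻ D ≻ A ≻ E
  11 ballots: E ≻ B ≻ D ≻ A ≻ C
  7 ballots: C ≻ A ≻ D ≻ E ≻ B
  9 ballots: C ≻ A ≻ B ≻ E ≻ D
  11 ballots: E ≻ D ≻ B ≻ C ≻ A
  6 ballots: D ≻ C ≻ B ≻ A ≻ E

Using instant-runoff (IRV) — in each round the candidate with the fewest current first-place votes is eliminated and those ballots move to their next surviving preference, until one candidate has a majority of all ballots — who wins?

Round 1: A 0, B 12, C 16, D 20, E 22. A eliminated.
Round 2: B 12, C 16, D 20, E 22. B eliminated.
Round 3: C 28, D 20, E 22. D eliminated.
Round 4: C 48, E 22. C has a majority (≥36).

C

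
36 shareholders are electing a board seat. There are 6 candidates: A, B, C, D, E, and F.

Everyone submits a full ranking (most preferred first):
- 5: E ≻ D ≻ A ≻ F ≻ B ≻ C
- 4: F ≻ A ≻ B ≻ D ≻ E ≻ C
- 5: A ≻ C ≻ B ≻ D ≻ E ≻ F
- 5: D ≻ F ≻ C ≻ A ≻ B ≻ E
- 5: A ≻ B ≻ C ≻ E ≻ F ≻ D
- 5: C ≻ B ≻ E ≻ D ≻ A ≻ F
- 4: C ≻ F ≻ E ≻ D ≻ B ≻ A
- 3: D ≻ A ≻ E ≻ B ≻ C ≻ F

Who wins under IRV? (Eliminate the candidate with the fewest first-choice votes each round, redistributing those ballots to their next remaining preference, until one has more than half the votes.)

D

Round 1: A 10, B 0, C 9, D 8, E 5, F 4. B eliminated.
Round 2: A 10, C 9, D 8, E 5, F 4. F eliminated.
Round 3: A 14, C 9, D 8, E 5. E eliminated.
Round 4: A 14, C 9, D 13. C eliminated.
Round 5: A 14, D 22. D has a majority (≥19).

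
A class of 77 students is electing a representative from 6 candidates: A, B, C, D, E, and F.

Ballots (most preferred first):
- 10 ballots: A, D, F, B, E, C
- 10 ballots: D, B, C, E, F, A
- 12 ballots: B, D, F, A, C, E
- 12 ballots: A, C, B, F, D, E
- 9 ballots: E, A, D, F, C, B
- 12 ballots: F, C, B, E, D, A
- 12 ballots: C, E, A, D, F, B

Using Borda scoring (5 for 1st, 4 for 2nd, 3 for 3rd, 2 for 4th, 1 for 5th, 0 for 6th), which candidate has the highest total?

A: 10×5 + 10×0 + 12×2 + 12×5 + 9×4 + 12×0 + 12×3 = 206
B: 10×2 + 10×4 + 12×5 + 12×3 + 9×0 + 12×3 + 12×0 = 192
C: 10×0 + 10×3 + 12×1 + 12×4 + 9×1 + 12×4 + 12×5 = 207
D: 10×4 + 10×5 + 12×4 + 12×1 + 9×3 + 12×1 + 12×2 = 213
E: 10×1 + 10×2 + 12×0 + 12×0 + 9×5 + 12×2 + 12×4 = 147
F: 10×3 + 10×1 + 12×3 + 12×2 + 9×2 + 12×5 + 12×1 = 190

D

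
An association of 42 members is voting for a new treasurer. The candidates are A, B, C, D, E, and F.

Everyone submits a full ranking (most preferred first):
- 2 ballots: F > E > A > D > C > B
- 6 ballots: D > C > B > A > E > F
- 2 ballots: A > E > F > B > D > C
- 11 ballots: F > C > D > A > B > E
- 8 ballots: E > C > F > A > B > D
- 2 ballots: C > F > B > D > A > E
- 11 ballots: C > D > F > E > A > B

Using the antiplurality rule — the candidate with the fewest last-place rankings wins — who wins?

Last-place votes: A 0, B 13, C 2, D 8, E 13, F 6.

A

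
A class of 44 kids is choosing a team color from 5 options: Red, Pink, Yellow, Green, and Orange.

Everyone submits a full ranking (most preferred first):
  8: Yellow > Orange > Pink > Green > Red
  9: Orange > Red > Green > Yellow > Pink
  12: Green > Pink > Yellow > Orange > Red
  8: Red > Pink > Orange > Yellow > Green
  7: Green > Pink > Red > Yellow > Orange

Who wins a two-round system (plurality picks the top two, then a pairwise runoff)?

Round 1 first-place votes: Red 8, Pink 0, Yellow 8, Green 19, Orange 9. Green and Orange advance.
Runoff: Green is ranked above Orange on 19 ballots, Orange above Green on 25.

Orange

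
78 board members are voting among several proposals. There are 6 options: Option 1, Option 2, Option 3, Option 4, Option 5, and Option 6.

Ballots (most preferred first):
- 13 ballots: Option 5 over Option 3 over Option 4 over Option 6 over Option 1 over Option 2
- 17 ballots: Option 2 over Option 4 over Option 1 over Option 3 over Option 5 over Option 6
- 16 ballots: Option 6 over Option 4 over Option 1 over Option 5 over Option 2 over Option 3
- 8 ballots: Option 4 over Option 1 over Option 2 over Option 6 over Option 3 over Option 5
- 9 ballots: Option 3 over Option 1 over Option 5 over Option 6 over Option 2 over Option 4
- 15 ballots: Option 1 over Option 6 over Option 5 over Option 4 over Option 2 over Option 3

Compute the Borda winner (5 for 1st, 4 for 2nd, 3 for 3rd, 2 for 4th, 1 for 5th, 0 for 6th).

Option 1

Option 1: 13×1 + 17×3 + 16×3 + 8×4 + 9×4 + 15×5 = 255
Option 2: 13×0 + 17×5 + 16×1 + 8×3 + 9×1 + 15×1 = 149
Option 3: 13×4 + 17×2 + 16×0 + 8×1 + 9×5 + 15×0 = 139
Option 4: 13×3 + 17×4 + 16×4 + 8×5 + 9×0 + 15×2 = 241
Option 5: 13×5 + 17×1 + 16×2 + 8×0 + 9×3 + 15×3 = 186
Option 6: 13×2 + 17×0 + 16×5 + 8×2 + 9×2 + 15×4 = 200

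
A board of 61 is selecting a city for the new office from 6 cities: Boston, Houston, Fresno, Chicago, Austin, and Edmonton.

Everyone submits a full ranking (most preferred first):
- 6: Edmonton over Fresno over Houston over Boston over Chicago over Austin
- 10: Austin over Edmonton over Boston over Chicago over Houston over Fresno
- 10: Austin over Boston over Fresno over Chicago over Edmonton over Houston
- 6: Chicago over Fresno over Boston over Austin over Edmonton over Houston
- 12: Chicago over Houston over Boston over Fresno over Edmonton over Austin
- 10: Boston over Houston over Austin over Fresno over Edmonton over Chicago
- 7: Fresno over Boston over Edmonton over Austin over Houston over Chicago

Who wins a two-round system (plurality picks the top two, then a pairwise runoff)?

Round 1 first-place votes: Boston 10, Houston 0, Fresno 7, Chicago 18, Austin 20, Edmonton 6. Austin and Chicago advance.
Runoff: Austin is ranked above Chicago on 37 ballots, Chicago above Austin on 24.

Austin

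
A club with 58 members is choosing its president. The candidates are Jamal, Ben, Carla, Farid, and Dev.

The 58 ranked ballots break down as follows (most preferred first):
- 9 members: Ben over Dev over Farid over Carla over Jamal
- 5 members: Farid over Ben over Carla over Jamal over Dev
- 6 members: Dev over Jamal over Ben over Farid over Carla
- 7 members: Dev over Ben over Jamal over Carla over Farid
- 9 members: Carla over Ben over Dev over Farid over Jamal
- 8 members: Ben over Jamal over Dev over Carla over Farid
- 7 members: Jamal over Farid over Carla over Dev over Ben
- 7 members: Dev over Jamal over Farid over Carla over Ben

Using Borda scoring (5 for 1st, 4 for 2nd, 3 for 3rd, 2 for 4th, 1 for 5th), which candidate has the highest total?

Jamal: 9×1 + 5×2 + 6×4 + 7×3 + 9×1 + 8×4 + 7×5 + 7×4 = 168
Ben: 9×5 + 5×4 + 6×3 + 7×4 + 9×4 + 8×5 + 7×1 + 7×1 = 201
Carla: 9×2 + 5×3 + 6×1 + 7×2 + 9×5 + 8×2 + 7×3 + 7×2 = 149
Farid: 9×3 + 5×5 + 6×2 + 7×1 + 9×2 + 8×1 + 7×4 + 7×3 = 146
Dev: 9×4 + 5×1 + 6×5 + 7×5 + 9×3 + 8×3 + 7×2 + 7×5 = 206

Dev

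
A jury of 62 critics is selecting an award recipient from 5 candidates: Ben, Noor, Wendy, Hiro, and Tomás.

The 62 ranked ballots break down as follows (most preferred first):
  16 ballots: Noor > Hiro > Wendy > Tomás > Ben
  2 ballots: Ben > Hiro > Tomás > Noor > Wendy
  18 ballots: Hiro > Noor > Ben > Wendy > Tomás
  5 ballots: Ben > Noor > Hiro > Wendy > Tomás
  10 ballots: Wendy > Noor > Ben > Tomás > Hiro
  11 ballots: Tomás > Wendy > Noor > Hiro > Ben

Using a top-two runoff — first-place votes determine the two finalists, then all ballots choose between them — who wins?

Round 1 first-place votes: Ben 7, Noor 16, Wendy 10, Hiro 18, Tomás 11. Hiro and Noor advance.
Runoff: Hiro is ranked above Noor on 20 ballots, Noor above Hiro on 42.

Noor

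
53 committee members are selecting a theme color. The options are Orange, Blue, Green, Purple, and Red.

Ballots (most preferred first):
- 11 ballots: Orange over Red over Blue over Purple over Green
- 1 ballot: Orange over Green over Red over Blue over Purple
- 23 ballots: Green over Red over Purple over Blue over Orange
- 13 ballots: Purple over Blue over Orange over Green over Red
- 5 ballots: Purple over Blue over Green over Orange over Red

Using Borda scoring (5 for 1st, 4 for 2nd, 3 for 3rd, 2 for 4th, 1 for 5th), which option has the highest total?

Purple

Orange: 11×5 + 1×5 + 23×1 + 13×3 + 5×2 = 132
Blue: 11×3 + 1×2 + 23×2 + 13×4 + 5×4 = 153
Green: 11×1 + 1×4 + 23×5 + 13×2 + 5×3 = 171
Purple: 11×2 + 1×1 + 23×3 + 13×5 + 5×5 = 182
Red: 11×4 + 1×3 + 23×4 + 13×1 + 5×1 = 157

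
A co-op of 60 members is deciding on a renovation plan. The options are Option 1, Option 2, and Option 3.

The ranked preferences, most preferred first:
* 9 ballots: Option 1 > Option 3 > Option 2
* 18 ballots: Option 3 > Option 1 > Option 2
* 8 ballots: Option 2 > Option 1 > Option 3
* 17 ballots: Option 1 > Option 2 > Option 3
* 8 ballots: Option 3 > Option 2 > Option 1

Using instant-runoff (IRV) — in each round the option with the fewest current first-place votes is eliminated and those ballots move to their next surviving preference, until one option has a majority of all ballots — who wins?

Option 1

Round 1: Option 1 26, Option 2 8, Option 3 26. Option 2 eliminated.
Round 2: Option 1 34, Option 3 26. Option 1 has a majority (≥31).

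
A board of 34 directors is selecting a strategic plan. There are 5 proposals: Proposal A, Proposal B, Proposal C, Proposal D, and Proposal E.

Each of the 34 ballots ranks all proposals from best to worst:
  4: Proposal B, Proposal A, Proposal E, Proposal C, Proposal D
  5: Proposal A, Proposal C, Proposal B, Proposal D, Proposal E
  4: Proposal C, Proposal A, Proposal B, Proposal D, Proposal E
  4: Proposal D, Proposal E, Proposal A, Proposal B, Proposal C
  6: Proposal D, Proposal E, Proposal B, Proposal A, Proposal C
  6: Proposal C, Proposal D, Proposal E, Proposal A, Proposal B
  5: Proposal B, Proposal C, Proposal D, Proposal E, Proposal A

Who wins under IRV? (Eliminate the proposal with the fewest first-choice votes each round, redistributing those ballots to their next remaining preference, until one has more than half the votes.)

Proposal C

Round 1: Proposal A 5, Proposal B 9, Proposal C 10, Proposal D 10, Proposal E 0. Proposal E eliminated.
Round 2: Proposal A 5, Proposal B 9, Proposal C 10, Proposal D 10. Proposal A eliminated.
Round 3: Proposal B 9, Proposal C 15, Proposal D 10. Proposal B eliminated.
Round 4: Proposal C 24, Proposal D 10. Proposal C has a majority (≥18).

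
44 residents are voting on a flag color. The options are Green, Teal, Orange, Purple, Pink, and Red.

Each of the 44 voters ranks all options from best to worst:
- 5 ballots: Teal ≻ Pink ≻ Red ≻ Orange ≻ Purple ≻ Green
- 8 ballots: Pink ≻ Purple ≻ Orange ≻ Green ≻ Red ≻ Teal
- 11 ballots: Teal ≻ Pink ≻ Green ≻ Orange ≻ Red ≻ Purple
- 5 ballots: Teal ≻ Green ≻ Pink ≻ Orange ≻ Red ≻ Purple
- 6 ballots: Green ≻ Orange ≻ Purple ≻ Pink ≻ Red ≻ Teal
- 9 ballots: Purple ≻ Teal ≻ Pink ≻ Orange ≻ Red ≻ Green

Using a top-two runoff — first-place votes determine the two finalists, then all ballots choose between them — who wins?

Round 1 first-place votes: Green 6, Teal 21, Orange 0, Purple 9, Pink 8, Red 0. Teal and Purple advance.
Runoff: Teal is ranked above Purple on 21 ballots, Purple above Teal on 23.

Purple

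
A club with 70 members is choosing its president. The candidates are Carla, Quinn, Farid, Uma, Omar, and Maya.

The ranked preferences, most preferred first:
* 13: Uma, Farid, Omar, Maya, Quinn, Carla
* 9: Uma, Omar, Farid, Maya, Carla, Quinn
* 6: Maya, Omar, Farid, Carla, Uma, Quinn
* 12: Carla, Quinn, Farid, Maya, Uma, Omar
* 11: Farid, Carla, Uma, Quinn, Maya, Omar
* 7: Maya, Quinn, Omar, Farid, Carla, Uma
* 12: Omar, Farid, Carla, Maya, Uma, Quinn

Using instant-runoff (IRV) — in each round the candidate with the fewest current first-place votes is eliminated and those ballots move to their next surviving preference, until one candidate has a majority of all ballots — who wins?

Round 1: Carla 12, Quinn 0, Farid 11, Uma 22, Omar 12, Maya 13. Quinn eliminated.
Round 2: Carla 12, Farid 11, Uma 22, Omar 12, Maya 13. Farid eliminated.
Round 3: Carla 23, Uma 22, Omar 12, Maya 13. Omar eliminated.
Round 4: Carla 35, Uma 22, Maya 13. Maya eliminated.
Round 5: Carla 48, Uma 22. Carla has a majority (≥36).

Carla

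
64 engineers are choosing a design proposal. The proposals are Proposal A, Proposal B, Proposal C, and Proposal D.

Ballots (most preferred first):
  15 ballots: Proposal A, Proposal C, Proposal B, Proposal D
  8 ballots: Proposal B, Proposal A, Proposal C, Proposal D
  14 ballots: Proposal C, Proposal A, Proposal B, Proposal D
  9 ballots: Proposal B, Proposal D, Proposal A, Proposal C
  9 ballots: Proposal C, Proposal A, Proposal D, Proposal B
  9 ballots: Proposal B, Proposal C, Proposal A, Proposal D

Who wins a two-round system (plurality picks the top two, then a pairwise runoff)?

Round 1 first-place votes: Proposal A 15, Proposal B 26, Proposal C 23, Proposal D 0. Proposal B and Proposal C advance.
Runoff: Proposal B is ranked above Proposal C on 26 ballots, Proposal C above Proposal B on 38.

Proposal C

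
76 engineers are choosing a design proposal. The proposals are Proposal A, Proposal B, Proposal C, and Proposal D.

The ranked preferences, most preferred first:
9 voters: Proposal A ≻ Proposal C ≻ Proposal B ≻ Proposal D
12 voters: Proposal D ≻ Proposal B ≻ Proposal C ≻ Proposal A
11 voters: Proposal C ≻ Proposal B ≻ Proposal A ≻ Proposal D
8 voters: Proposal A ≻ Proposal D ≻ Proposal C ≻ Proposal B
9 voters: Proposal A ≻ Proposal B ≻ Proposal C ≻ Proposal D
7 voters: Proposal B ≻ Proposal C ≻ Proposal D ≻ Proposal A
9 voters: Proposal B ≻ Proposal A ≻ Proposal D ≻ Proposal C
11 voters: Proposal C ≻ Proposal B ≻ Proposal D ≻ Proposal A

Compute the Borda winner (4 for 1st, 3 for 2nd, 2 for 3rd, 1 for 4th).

Proposal B

Proposal A: 9×4 + 12×1 + 11×2 + 8×4 + 9×4 + 7×1 + 9×3 + 11×1 = 183
Proposal B: 9×2 + 12×3 + 11×3 + 8×1 + 9×3 + 7×4 + 9×4 + 11×3 = 219
Proposal C: 9×3 + 12×2 + 11×4 + 8×2 + 9×2 + 7×3 + 9×1 + 11×4 = 203
Proposal D: 9×1 + 12×4 + 11×1 + 8×3 + 9×1 + 7×2 + 9×2 + 11×2 = 155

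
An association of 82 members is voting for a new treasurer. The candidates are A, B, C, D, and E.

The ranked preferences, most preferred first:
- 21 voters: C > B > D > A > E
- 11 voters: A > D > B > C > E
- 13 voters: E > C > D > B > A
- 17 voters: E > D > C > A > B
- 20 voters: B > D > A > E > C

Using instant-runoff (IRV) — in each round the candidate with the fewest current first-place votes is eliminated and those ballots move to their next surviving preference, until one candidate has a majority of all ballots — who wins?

Round 1: A 11, B 20, C 21, D 0, E 30. D eliminated.
Round 2: A 11, B 20, C 21, E 30. A eliminated.
Round 3: B 31, C 21, E 30. C eliminated.
Round 4: B 52, E 30. B has a majority (≥42).

B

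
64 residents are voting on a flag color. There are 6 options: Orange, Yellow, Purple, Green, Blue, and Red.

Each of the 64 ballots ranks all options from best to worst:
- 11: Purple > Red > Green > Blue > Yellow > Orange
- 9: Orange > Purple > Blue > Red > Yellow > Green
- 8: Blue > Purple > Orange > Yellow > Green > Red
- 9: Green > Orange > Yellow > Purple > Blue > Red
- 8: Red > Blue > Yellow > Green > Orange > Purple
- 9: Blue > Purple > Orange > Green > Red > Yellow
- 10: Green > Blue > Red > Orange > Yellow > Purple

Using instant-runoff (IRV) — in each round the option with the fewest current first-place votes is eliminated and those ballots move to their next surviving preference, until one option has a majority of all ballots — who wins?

Round 1: Orange 9, Yellow 0, Purple 11, Green 19, Blue 17, Red 8. Yellow eliminated.
Round 2: Orange 9, Purple 11, Green 19, Blue 17, Red 8. Red eliminated.
Round 3: Orange 9, Purple 11, Green 19, Blue 25. Orange eliminated.
Round 4: Purple 20, Green 19, Blue 25. Green eliminated.
Round 5: Purple 29, Blue 35. Blue has a majority (≥33).

Blue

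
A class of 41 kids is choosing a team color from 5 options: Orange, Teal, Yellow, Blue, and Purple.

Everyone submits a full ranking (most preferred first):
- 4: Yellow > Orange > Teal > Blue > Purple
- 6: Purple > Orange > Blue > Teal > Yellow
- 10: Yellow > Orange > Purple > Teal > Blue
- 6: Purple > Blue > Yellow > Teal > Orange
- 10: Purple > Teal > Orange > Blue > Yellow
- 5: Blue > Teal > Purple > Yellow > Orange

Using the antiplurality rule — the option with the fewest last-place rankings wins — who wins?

Teal

Last-place votes: Orange 11, Teal 0, Yellow 16, Blue 10, Purple 4.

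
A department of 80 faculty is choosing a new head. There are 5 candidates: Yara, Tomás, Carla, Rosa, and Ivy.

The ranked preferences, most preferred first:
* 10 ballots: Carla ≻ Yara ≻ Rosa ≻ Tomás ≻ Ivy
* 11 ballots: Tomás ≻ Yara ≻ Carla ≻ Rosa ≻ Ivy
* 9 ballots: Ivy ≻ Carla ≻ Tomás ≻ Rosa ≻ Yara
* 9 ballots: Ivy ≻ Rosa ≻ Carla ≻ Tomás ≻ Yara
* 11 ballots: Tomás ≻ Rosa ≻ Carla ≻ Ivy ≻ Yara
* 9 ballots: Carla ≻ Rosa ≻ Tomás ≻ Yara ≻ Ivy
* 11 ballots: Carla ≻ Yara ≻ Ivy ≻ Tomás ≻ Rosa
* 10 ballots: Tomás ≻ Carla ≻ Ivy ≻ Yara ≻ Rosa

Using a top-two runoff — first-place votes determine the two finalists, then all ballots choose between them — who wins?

Carla

Round 1 first-place votes: Yara 0, Tomás 32, Carla 30, Rosa 0, Ivy 18. Tomás and Carla advance.
Runoff: Tomás is ranked above Carla on 32 ballots, Carla above Tomás on 48.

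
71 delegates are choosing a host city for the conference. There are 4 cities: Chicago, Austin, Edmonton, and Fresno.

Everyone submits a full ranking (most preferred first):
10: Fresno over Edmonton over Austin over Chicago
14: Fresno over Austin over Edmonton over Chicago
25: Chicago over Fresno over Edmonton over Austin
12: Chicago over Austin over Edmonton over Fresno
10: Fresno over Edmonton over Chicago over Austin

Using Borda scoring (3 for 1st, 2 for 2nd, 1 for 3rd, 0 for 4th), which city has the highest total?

Fresno

Chicago: 10×0 + 14×0 + 25×3 + 12×3 + 10×1 = 121
Austin: 10×1 + 14×2 + 25×0 + 12×2 + 10×0 = 62
Edmonton: 10×2 + 14×1 + 25×1 + 12×1 + 10×2 = 91
Fresno: 10×3 + 14×3 + 25×2 + 12×0 + 10×3 = 152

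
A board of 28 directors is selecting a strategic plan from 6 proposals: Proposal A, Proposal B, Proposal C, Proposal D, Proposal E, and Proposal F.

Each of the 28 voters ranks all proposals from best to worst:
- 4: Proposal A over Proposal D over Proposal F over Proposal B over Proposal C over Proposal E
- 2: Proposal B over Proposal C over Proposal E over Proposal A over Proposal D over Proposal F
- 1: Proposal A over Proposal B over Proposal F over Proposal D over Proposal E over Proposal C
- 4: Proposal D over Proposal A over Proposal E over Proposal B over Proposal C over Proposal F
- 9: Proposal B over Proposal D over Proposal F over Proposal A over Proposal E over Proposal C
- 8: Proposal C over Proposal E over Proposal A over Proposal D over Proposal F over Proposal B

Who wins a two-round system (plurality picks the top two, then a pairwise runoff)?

Round 1 first-place votes: Proposal A 5, Proposal B 11, Proposal C 8, Proposal D 4, Proposal E 0, Proposal F 0. Proposal B and Proposal C advance.
Runoff: Proposal B is ranked above Proposal C on 20 ballots, Proposal C above Proposal B on 8.

Proposal B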